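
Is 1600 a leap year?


Rules: divisible by 4 AND (not by 100 OR by 400)
1600 ÷ 4 = 400 exactly → divisible by 4
1600 ÷ 100 = 16 exactly → divisible by 100
1600 ÷ 400 = 4 exactly → divisible by 400
Divisible by 400 → leap year

Yes


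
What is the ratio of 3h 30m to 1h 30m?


7:3 (2.33)

Duration 1: 210 minutes
Duration 2: 90 minutes
Ratio = 210:90
GCD = 30
Simplified = 7:3
As a decimal: 7/3 ≈ 2.33


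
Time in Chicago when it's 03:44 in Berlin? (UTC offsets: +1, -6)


Time difference = UTC-6 - UTC+1 = -7 hours
New hour = (3 -7) mod 24
= -4 mod 24 = 20
Minutes unchanged → 20:44; -4 < 0 → previous day

20:44 (previous day)


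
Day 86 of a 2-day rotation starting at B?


Shifts: A, B
Start: B (index 1)
Day 86: (1 + 86 - 1) mod 2
= 86 mod 2
= 0
Index 0 → shift A

Shift A


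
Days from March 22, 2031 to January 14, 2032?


From March 22, 2031 to January 14, 2032
Rest of March 2031: 31 - 22 = 9
Full months: April 30, May 31, June 30, July 31, August 31, September 30, October 31, November 30, December 31
Days into January 2032: 14
Total = 9 + 30 + 31 + 30 + 31 + 31 + 30 + 31 + 30 + 31 + 14 = 298 days

298 days


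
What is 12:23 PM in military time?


Input: 12:23 PM
12 PM → 12 (noon)

12:23


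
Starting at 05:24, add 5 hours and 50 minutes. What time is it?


11:14

Start: 324 minutes from midnight
Add: 350 minutes
Total: 674 minutes
Hours: 674 ÷ 60 = 11 remainder 14


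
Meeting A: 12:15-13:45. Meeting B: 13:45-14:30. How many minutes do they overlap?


0 minutes

Meeting A: 735-825 (in minutes from midnight)
Meeting B: 825-870
Overlap start = max(735, 825) = 825
Overlap end = min(825, 870) = 825
Overlap = max(0, 825 - 825) = 0 min


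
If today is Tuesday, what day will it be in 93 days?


Thursday

Start: Tuesday (index 1)
(1 + 93) mod 7
= 94 mod 7
= 3
Index 3 → Thursday


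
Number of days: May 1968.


Month: May (month 5)
May has 31 days

31 days


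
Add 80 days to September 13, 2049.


Start: September 13, 2049
Add 80 days
September 13 → October 1: 30 - 13 + 1 = 18 days (80 - 18 = 62 left)
October 1 → November 1: 31 - 1 + 1 = 31 days (62 - 31 = 31 left)
November 1 → December 1: 30 - 1 + 1 = 30 days (31 - 30 = 1 left)
December 1 + 1 = December 2, 2049

December 2, 2049


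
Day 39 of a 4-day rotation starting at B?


Shift D

Shifts: A, B, C, D
Start: B (index 1)
Day 39: (1 + 39 - 1) mod 4
= 39 mod 4
= 3
Index 3 → shift D


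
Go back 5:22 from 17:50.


12:28

Start: 1070 minutes from midnight
Subtract: 322 minutes
Remaining: 1070 - 322 = 748
Hours: 12, Minutes: 28


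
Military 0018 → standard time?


Hour: 0
0 → 12 AM (midnight)

12:18 AM


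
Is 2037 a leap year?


No

Rules: divisible by 4 AND (not by 100 OR by 400)
2037 ÷ 4 = 509 remainder 1 → not divisible by 4
Not divisible by 4 → not a leap year


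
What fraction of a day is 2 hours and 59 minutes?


0.1243 (12.43%)

Total minutes: 2×60 + 59 = 179
Day = 24×60 = 1440 minutes
Fraction = 179/1440 ≈ 0.1243
As a percentage: 179/1440 × 100 ≈ 12.43%


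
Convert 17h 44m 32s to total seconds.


Hours: 17 × 3600 = 61200
Minutes: 44 × 60 = 2640
Seconds: 32
Total = 61200 + 2640 + 32 = 63872

63872 seconds


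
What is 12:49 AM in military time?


Input: 12:49 AM
12 AM → 00 (midnight)

00:49


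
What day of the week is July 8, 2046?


Zeller's congruence:
q=8, m=7, k=46, j=20
h = (8 + ⌊13×8/5⌋ + 46 + ⌊46/4⌋ + ⌊20/4⌋ - 2×20) mod 7
= (8 + 20 + 46 + 11 + 5 - 40) mod 7
= 50 mod 7 = 1
h=1 → Sunday

Sunday


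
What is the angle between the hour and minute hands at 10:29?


Hour hand = 10×30 + 29×0.5 = 314.5°
Minute hand = 29×6 = 174°
Difference = |314.5 - 174| = 140.5°

140.5°


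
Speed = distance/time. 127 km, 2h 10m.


58.6 km/h

Distance: 127 km
Time: 2h 10m = 130 min = 130/60 = 13/6 hours
Speed = 127 ÷ (13/6) = 127 × 6 / 13 = 762/13 ≈ 58.6 km/h


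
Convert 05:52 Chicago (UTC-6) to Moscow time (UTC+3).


Time difference = UTC+3 - UTC-6 = +9 hours
New hour = (5 + 9) mod 24
= 14 mod 24 = 14
Minutes unchanged → 14:52

14:52


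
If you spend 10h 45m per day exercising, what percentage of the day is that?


Time: 645 minutes
Day: 1440 minutes
Percentage = (645/1440) × 100 ≈ 44.8%

44.8%


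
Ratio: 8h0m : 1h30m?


16:3 (5.33)

Duration 1: 480 minutes
Duration 2: 90 minutes
Ratio = 480:90
GCD = 30
Simplified = 16:3
As a decimal: 16/3 ≈ 5.33


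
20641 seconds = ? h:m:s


5h 44m 1s

Hours: 20641 ÷ 3600 = 5 remainder 2641
Minutes: 2641 ÷ 60 = 44 remainder 1
Seconds: 1


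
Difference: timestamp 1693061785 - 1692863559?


198226 seconds (55.1 hours / 2.29 days)

Difference = 1693061785 - 1692863559 = 198226 seconds
In hours: 198226 / 3600 ≈ 55.1
In days: 198226 / 86400 ≈ 2.29


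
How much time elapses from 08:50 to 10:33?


1h 43m

End time in minutes: 10×60 + 33 = 633
Start time in minutes: 8×60 + 50 = 530
Difference = 633 - 530 = 103 minutes
= 1 hours 43 minutes


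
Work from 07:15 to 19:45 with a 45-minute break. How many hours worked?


11h 45m (705 minutes)

Total time = (19×60+45) - (7×60+15)
= 1185 - 435 = 750 min
Minus break: 750 - 45 = 705 min
= 11h 45m


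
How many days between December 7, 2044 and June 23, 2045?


From December 7, 2044 to June 23, 2045
Rest of December 2044: 31 - 7 = 24
Full months: January 31, February 2045 28, March 31, April 30, May 31
Days into June 2045: 23
Total = 24 + 31 + 28 + 31 + 30 + 31 + 23 = 198 days

198 days


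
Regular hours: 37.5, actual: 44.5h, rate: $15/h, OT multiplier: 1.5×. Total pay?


$720.00

Regular: 37.5h × $15 = $562.50
Overtime: 44.5 - 37.5 = 7.0h
OT pay: 7.0h × $15 × 1.5 = $157.50
Total = $562.50 + $157.50 = $720.00


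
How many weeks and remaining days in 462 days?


Weeks: 462 ÷ 7 = 66 remainder 0

66 weeks 0 days


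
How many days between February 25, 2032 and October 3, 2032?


221 days

From February 25, 2032 to October 3, 2032
Rest of February 2032: 29 - 25 = 4
Full months: March 31, April 30, May 31, June 30, July 31, August 31, September 30
Days into October 2032: 3
Total = 4 + 31 + 30 + 31 + 30 + 31 + 31 + 30 + 3 = 221 days


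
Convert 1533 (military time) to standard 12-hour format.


3:33 PM

Hour: 15
15 - 12 = 3 → PM


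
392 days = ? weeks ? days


Weeks: 392 ÷ 7 = 56 remainder 0

56 weeks 0 days


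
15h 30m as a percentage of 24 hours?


Total minutes: 15×60 + 30 = 930
Day = 24×60 = 1440 minutes
Fraction = 930/1440 ≈ 0.6458
As a percentage: 930/1440 × 100 ≈ 64.58%

0.6458 (64.58%)


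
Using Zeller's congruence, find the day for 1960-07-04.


Zeller's congruence:
q=4, m=7, k=60, j=19
h = (4 + ⌊13×8/5⌋ + 60 + ⌊60/4⌋ + ⌊19/4⌋ - 2×19) mod 7
= (4 + 20 + 60 + 15 + 4 - 38) mod 7
= 65 mod 7 = 2
h=2 → Monday

Monday


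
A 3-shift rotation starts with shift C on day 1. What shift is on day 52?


Shifts: A, B, C
Start: C (index 2)
Day 52: (2 + 52 - 1) mod 3
= 53 mod 3
= 2
Index 2 → shift C

Shift C


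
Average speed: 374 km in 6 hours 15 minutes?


59.8 km/h

Distance: 374 km
Time: 6h 15m = 375 min = 375/60 = 25/4 hours
Speed = 374 ÷ (25/4) = 374 × 4 / 25 = 1496/25 ≈ 59.8 km/h


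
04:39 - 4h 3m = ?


Start: 279 minutes from midnight
Subtract: 243 minutes
Remaining: 279 - 243 = 36
Hours: 0, Minutes: 36

00:36


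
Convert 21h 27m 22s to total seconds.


Hours: 21 × 3600 = 75600
Minutes: 27 × 60 = 1620
Seconds: 22
Total = 75600 + 1620 + 22 = 77242

77242 seconds


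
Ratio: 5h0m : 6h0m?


5:6 (0.83)

Duration 1: 300 minutes
Duration 2: 360 minutes
Ratio = 300:360
GCD = 60
Simplified = 5:6
As a decimal: 5/6 ≈ 0.83


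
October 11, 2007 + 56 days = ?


Start: October 11, 2007
Add 56 days
October 11 → November 1: 31 - 11 + 1 = 21 days (56 - 21 = 35 left)
November 1 → December 1: 30 - 1 + 1 = 30 days (35 - 30 = 5 left)
December 1 + 5 = December 6, 2007

December 6, 2007


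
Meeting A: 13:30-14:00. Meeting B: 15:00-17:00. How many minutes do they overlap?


0 minutes

Meeting A: 810-840 (in minutes from midnight)
Meeting B: 900-1020
Overlap start = max(810, 900) = 900
Overlap end = min(840, 1020) = 840
Overlap = max(0, 840 - 900) = 0 min


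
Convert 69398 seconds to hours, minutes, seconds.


19h 16m 38s

Hours: 69398 ÷ 3600 = 19 remainder 998
Minutes: 998 ÷ 60 = 16 remainder 38
Seconds: 38


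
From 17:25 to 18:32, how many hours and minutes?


End time in minutes: 18×60 + 32 = 1112
Start time in minutes: 17×60 + 25 = 1045
Difference = 1112 - 1045 = 67 minutes
= 1 hours 7 minutes

1h 7m


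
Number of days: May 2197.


Month: May (month 5)
May has 31 days

31 days


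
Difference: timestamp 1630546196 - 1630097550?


448646 seconds (124.6 hours / 5.19 days)

Difference = 1630546196 - 1630097550 = 448646 seconds
In hours: 448646 / 3600 ≈ 124.6
In days: 448646 / 86400 ≈ 5.19


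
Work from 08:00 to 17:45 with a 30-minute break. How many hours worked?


9h 15m (555 minutes)

Total time = (17×60+45) - (8×60+0)
= 1065 - 480 = 585 min
Minus break: 585 - 30 = 555 min
= 9h 15m


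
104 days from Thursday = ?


Start: Thursday (index 3)
(3 + 104) mod 7
= 107 mod 7
= 2
Index 2 → Wednesday

Wednesday


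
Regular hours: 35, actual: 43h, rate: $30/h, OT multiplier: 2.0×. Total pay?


$1530.00

Regular: 35h × $30 = $1050.00
Overtime: 43 - 35 = 8h
OT pay: 8h × $30 × 2.0 = $480.00
Total = $1050.00 + $480.00 = $1530.00


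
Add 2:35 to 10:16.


Start: 616 minutes from midnight
Add: 155 minutes
Total: 771 minutes
Hours: 771 ÷ 60 = 12 remainder 51

12:51


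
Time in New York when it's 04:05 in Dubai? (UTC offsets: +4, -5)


19:05 (previous day)

Time difference = UTC-5 - UTC+4 = -9 hours
New hour = (4 -9) mod 24
= -5 mod 24 = 19
Minutes unchanged → 19:05; -5 < 0 → previous day


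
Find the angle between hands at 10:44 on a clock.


Hour hand = 10×30 + 44×0.5 = 322.0°
Minute hand = 44×6 = 264°
Difference = |322.0 - 264| = 58.0°

58.0°


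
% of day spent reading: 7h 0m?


29.2%

Time: 420 minutes
Day: 1440 minutes
Percentage = (420/1440) × 100 ≈ 29.2%


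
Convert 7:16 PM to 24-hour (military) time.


19:16

Input: 7:16 PM
PM: 7 + 12 = 19


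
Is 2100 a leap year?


No

Rules: divisible by 4 AND (not by 100 OR by 400)
2100 ÷ 4 = 525 exactly → divisible by 4
2100 ÷ 100 = 21 exactly → divisible by 100
2100 ÷ 400 = 5 remainder 100 → not divisible by 400
Divisible by 100 but not by 400 → not a leap year


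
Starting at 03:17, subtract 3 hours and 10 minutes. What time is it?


00:07

Start: 197 minutes from midnight
Subtract: 190 minutes
Remaining: 197 - 190 = 7
Hours: 0, Minutes: 7


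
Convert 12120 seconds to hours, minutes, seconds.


3h 22m 0s

Hours: 12120 ÷ 3600 = 3 remainder 1320
Minutes: 1320 ÷ 60 = 22 remainder 0
Seconds: 0


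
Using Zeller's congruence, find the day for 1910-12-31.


Saturday

Zeller's congruence:
q=31, m=12, k=10, j=19
h = (31 + ⌊13×13/5⌋ + 10 + ⌊10/4⌋ + ⌊19/4⌋ - 2×19) mod 7
= (31 + 33 + 10 + 2 + 4 - 38) mod 7
= 42 mod 7 = 0
h=0 → Saturday


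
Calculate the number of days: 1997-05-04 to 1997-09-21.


140 days

From May 4, 1997 to September 21, 1997
Rest of May 1997: 31 - 4 = 27
Full months: June 30, July 31, August 31
Days into September 1997: 21
Total = 27 + 30 + 31 + 31 + 21 = 140 days


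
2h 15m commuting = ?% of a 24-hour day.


Time: 135 minutes
Day: 1440 minutes
Percentage = (135/1440) × 100 ≈ 9.4%

9.4%


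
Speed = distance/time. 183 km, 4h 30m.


Distance: 183 km
Time: 4h 30m = 270 min = 270/60 = 9/2 hours
Speed = 183 ÷ (9/2) = 183 × 2 / 9 = 366/9 ≈ 40.7 km/h

40.7 km/h


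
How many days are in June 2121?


30 days

Month: June (month 6)
June has 30 days


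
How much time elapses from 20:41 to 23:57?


3h 16m

End time in minutes: 23×60 + 57 = 1437
Start time in minutes: 20×60 + 41 = 1241
Difference = 1437 - 1241 = 196 minutes
= 3 hours 16 minutes


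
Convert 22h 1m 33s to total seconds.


Hours: 22 × 3600 = 79200
Minutes: 1 × 60 = 60
Seconds: 33
Total = 79200 + 60 + 33 = 79293

79293 seconds


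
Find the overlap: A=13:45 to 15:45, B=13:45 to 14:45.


Meeting A: 825-945 (in minutes from midnight)
Meeting B: 825-885
Overlap start = max(825, 825) = 825
Overlap end = min(945, 885) = 885
Overlap = max(0, 885 - 825) = 60 min

60 minutes


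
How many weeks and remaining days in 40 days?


5 weeks 5 days

Weeks: 40 ÷ 7 = 5 remainder 5


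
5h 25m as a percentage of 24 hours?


Total minutes: 5×60 + 25 = 325
Day = 24×60 = 1440 minutes
Fraction = 325/1440 ≈ 0.2257
As a percentage: 325/1440 × 100 ≈ 22.57%

0.2257 (22.57%)


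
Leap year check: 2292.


Yes

Rules: divisible by 4 AND (not by 100 OR by 400)
2292 ÷ 4 = 573 exactly → divisible by 4
2292 ÷ 100 = 22 remainder 92 → not divisible by 100
Divisible by 4 but not by 100 → leap year


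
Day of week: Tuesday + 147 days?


Start: Tuesday (index 1)
(1 + 147) mod 7
= 148 mod 7
= 1
Index 1 → Tuesday

Tuesday


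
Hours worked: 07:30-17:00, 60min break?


8h 30m (510 minutes)

Total time = (17×60+0) - (7×60+30)
= 1020 - 450 = 570 min
Minus break: 570 - 60 = 510 min
= 8h 30m


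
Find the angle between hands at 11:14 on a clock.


Hour hand = 11×30 + 14×0.5 = 337.0°
Minute hand = 14×6 = 84°
Difference = |337.0 - 84| = 253.0°
Since > 180°: 360 - 253.0 = 107.0°

107.0°


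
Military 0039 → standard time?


Hour: 0
0 → 12 AM (midnight)

12:39 AM


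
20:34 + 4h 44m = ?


Start: 1234 minutes from midnight
Add: 284 minutes
Total: 1518 minutes
Hours: 1518 ÷ 60 = 25 remainder 18
25 ≥ 24 → 25 - 24 = 1 (next day)

01:18 (next day)


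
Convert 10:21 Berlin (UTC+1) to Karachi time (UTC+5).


Time difference = UTC+5 - UTC+1 = +4 hours
New hour = (10 + 4) mod 24
= 14 mod 24 = 14
Minutes unchanged → 14:21

14:21


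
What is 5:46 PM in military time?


Input: 5:46 PM
PM: 5 + 12 = 17

17:46


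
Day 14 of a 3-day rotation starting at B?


Shift C

Shifts: A, B, C
Start: B (index 1)
Day 14: (1 + 14 - 1) mod 3
= 14 mod 3
= 2
Index 2 → shift C


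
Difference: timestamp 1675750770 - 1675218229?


532541 seconds (147.9 hours / 6.16 days)

Difference = 1675750770 - 1675218229 = 532541 seconds
In hours: 532541 / 3600 ≈ 147.9
In days: 532541 / 86400 ≈ 6.16


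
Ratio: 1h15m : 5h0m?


1:4 (0.25)

Duration 1: 75 minutes
Duration 2: 300 minutes
Ratio = 75:300
GCD = 75
Simplified = 1:4
As a decimal: 1/4 = 0.25


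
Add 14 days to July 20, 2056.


Start: July 20, 2056
Add 14 days
July 20 → August 1: 31 - 20 + 1 = 12 days (14 - 12 = 2 left)
August 1 + 2 = August 3, 2056

August 3, 2056


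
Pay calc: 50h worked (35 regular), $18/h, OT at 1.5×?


Regular: 35h × $18 = $630.00
Overtime: 50 - 35 = 15h
OT pay: 15h × $18 × 1.5 = $405.00
Total = $630.00 + $405.00 = $1035.00

$1035.00


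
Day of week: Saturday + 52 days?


Start: Saturday (index 5)
(5 + 52) mod 7
= 57 mod 7
= 1
Index 1 → Tuesday

Tuesday


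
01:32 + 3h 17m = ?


04:49

Start: 92 minutes from midnight
Add: 197 minutes
Total: 289 minutes
Hours: 289 ÷ 60 = 4 remainder 49


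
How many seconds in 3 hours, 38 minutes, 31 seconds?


Hours: 3 × 3600 = 10800
Minutes: 38 × 60 = 2280
Seconds: 31
Total = 10800 + 2280 + 31 = 13111

13111 seconds


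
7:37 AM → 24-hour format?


Input: 7:37 AM
AM hour stays: 7

07:37


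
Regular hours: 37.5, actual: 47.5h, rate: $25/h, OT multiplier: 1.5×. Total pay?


Regular: 37.5h × $25 = $937.50
Overtime: 47.5 - 37.5 = 10.0h
OT pay: 10.0h × $25 × 1.5 = $375.00
Total = $937.50 + $375.00 = $1312.50

$1312.50


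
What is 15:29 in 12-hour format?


Hour: 15
15 - 12 = 3 → PM

3:29 PM


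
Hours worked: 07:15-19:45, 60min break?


Total time = (19×60+45) - (7×60+15)
= 1185 - 435 = 750 min
Minus break: 750 - 60 = 690 min
= 11h 30m

11h 30m (690 minutes)


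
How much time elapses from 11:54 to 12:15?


0h 21m

End time in minutes: 12×60 + 15 = 735
Start time in minutes: 11×60 + 54 = 714
Difference = 735 - 714 = 21 minutes
= 0 hours 21 minutes


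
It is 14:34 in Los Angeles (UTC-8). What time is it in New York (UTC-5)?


17:34

Time difference = UTC-5 - UTC-8 = +3 hours
New hour = (14 + 3) mod 24
= 17 mod 24 = 17
Minutes unchanged → 17:34


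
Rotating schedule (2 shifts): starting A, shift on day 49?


Shifts: A, B
Start: A (index 0)
Day 49: (0 + 49 - 1) mod 2
= 48 mod 2
= 0
Index 0 → shift A

Shift A


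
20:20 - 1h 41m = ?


18:39

Start: 1220 minutes from midnight
Subtract: 101 minutes
Remaining: 1220 - 101 = 1119
Hours: 18, Minutes: 39


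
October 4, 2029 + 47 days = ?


November 20, 2029

Start: October 4, 2029
Add 47 days
October 4 → November 1: 31 - 4 + 1 = 28 days (47 - 28 = 19 left)
November 1 + 19 = November 20, 2029


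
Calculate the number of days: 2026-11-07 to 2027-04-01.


145 days

From November 7, 2026 to April 1, 2027
Rest of November 2026: 30 - 7 = 23
Full months: December 31, January 31, February 2027 28, March 31
Days into April 2027: 1
Total = 23 + 31 + 31 + 28 + 31 + 1 = 145 days


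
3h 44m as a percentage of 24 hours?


0.1556 (15.56%)

Total minutes: 3×60 + 44 = 224
Day = 24×60 = 1440 minutes
Fraction = 224/1440 ≈ 0.1556
As a percentage: 224/1440 × 100 ≈ 15.56%


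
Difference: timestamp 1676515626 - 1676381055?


134571 seconds (37.4 hours / 1.56 days)

Difference = 1676515626 - 1676381055 = 134571 seconds
In hours: 134571 / 3600 ≈ 37.4
In days: 134571 / 86400 ≈ 1.56


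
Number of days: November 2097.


30 days

Month: November (month 11)
November has 30 days


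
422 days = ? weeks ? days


Weeks: 422 ÷ 7 = 60 remainder 2

60 weeks 2 days


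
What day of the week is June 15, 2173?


Zeller's congruence:
q=15, m=6, k=73, j=21
h = (15 + ⌊13×7/5⌋ + 73 + ⌊73/4⌋ + ⌊21/4⌋ - 2×21) mod 7
= (15 + 18 + 73 + 18 + 5 - 42) mod 7
= 87 mod 7 = 3
h=3 → Tuesday

Tuesday


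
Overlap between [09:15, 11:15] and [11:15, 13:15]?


Meeting A: 555-675 (in minutes from midnight)
Meeting B: 675-795
Overlap start = max(555, 675) = 675
Overlap end = min(675, 795) = 675
Overlap = max(0, 675 - 675) = 0 min

0 minutes


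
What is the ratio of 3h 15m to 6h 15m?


Duration 1: 195 minutes
Duration 2: 375 minutes
Ratio = 195:375
GCD = 15
Simplified = 13:25
As a decimal: 13/25 = 0.52

13:25 (0.52)


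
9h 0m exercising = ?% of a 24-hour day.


37.5%

Time: 540 minutes
Day: 1440 minutes
Percentage = (540/1440) × 100 = 37.5%


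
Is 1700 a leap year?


No

Rules: divisible by 4 AND (not by 100 OR by 400)
1700 ÷ 4 = 425 exactly → divisible by 4
1700 ÷ 100 = 17 exactly → divisible by 100
1700 ÷ 400 = 4 remainder 100 → not divisible by 400
Divisible by 100 but not by 400 → not a leap year


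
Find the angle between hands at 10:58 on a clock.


19.0°

Hour hand = 10×30 + 58×0.5 = 329.0°
Minute hand = 58×6 = 348°
Difference = |329.0 - 348| = 19.0°


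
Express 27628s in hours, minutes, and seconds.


7h 40m 28s

Hours: 27628 ÷ 3600 = 7 remainder 2428
Minutes: 2428 ÷ 60 = 40 remainder 28
Seconds: 28


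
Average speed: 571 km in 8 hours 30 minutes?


67.2 km/h

Distance: 571 km
Time: 8h 30m = 510 min = 510/60 = 17/2 hours
Speed = 571 ÷ (17/2) = 571 × 2 / 17 = 1142/17 ≈ 67.2 km/h


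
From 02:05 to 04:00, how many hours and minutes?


1h 55m

End time in minutes: 4×60 + 0 = 240
Start time in minutes: 2×60 + 5 = 125
Difference = 240 - 125 = 115 minutes
= 1 hours 55 minutes


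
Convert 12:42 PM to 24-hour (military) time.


Input: 12:42 PM
12 PM → 12 (noon)

12:42


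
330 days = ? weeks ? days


47 weeks 1 days

Weeks: 330 ÷ 7 = 47 remainder 1


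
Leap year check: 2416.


Yes

Rules: divisible by 4 AND (not by 100 OR by 400)
2416 ÷ 4 = 604 exactly → divisible by 4
2416 ÷ 100 = 24 remainder 16 → not divisible by 100
Divisible by 4 but not by 100 → leap year


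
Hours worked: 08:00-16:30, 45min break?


Total time = (16×60+30) - (8×60+0)
= 990 - 480 = 510 min
Minus break: 510 - 45 = 465 min
= 7h 45m

7h 45m (465 minutes)


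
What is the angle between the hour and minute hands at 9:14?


Hour hand = 9×30 + 14×0.5 = 277.0°
Minute hand = 14×6 = 84°
Difference = |277.0 - 84| = 193.0°
Since > 180°: 360 - 193.0 = 167.0°

167.0°


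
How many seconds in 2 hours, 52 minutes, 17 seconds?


Hours: 2 × 3600 = 7200
Minutes: 52 × 60 = 3120
Seconds: 17
Total = 7200 + 3120 + 17 = 10337

10337 seconds


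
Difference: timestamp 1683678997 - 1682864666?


814331 seconds (226.2 hours / 9.43 days)

Difference = 1683678997 - 1682864666 = 814331 seconds
In hours: 814331 / 3600 ≈ 226.2
In days: 814331 / 86400 ≈ 9.43


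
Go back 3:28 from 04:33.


01:05

Start: 273 minutes from midnight
Subtract: 208 minutes
Remaining: 273 - 208 = 65
Hours: 1, Minutes: 5


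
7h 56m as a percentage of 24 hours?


0.3306 (33.06%)

Total minutes: 7×60 + 56 = 476
Day = 24×60 = 1440 minutes
Fraction = 476/1440 ≈ 0.3306
As a percentage: 476/1440 × 100 ≈ 33.06%


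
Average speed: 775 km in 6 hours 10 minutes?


125.7 km/h

Distance: 775 km
Time: 6h 10m = 370 min = 370/60 = 37/6 hours
Speed = 775 ÷ (37/6) = 775 × 6 / 37 = 4650/37 ≈ 125.7 km/h


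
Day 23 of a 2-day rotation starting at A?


Shifts: A, B
Start: A (index 0)
Day 23: (0 + 23 - 1) mod 2
= 22 mod 2
= 0
Index 0 → shift A

Shift A


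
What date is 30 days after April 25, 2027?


May 25, 2027

Start: April 25, 2027
Add 30 days
April 25 → May 1: 30 - 25 + 1 = 6 days (30 - 6 = 24 left)
May 1 + 24 = May 25, 2027


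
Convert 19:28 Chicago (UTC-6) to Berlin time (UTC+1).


02:28 (next day)

Time difference = UTC+1 - UTC-6 = +7 hours
New hour = (19 + 7) mod 24
= 26 mod 24 = 2
Minutes unchanged → 02:28; 26 ≥ 24 → next day


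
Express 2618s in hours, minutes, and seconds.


Hours: 2618 ÷ 3600 = 0 remainder 2618
Minutes: 2618 ÷ 60 = 43 remainder 38
Seconds: 38

0h 43m 38s


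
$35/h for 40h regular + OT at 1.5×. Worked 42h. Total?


Regular: 40h × $35 = $1400.00
Overtime: 42 - 40 = 2h
OT pay: 2h × $35 × 1.5 = $105.00
Total = $1400.00 + $105.00 = $1505.00

$1505.00


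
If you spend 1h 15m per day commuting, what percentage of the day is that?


5.2%

Time: 75 minutes
Day: 1440 minutes
Percentage = (75/1440) × 100 ≈ 5.2%


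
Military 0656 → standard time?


6:56 AM

Hour: 6
6 < 12 → AM


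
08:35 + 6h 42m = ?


15:17

Start: 515 minutes from midnight
Add: 402 minutes
Total: 917 minutes
Hours: 917 ÷ 60 = 15 remainder 17


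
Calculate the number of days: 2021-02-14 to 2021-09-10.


From February 14, 2021 to September 10, 2021
Rest of February 2021: 28 - 14 = 14
Full months: March 31, April 30, May 31, June 30, July 31, August 31
Days into September 2021: 10
Total = 14 + 31 + 30 + 31 + 30 + 31 + 31 + 10 = 208 days

208 days


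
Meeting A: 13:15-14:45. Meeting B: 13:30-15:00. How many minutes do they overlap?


Meeting A: 795-885 (in minutes from midnight)
Meeting B: 810-900
Overlap start = max(795, 810) = 810
Overlap end = min(885, 900) = 885
Overlap = max(0, 885 - 810) = 75 min

75 minutes


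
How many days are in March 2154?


Month: March (month 3)
March has 31 days

31 days


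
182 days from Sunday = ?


Start: Sunday (index 6)
(6 + 182) mod 7
= 188 mod 7
= 6
Index 6 → Sunday

Sunday


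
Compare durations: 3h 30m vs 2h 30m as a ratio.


7:5 (1.40)

Duration 1: 210 minutes
Duration 2: 150 minutes
Ratio = 210:150
GCD = 30
Simplified = 7:5
As a decimal: 7/5 = 1.40


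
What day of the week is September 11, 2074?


Zeller's congruence:
q=11, m=9, k=74, j=20
h = (11 + ⌊13×10/5⌋ + 74 + ⌊74/4⌋ + ⌊20/4⌋ - 2×20) mod 7
= (11 + 26 + 74 + 18 + 5 - 40) mod 7
= 94 mod 7 = 3
h=3 → Tuesday

Tuesday


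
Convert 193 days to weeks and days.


27 weeks 4 days

Weeks: 193 ÷ 7 = 27 remainder 4


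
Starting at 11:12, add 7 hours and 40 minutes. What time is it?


18:52

Start: 672 minutes from midnight
Add: 460 minutes
Total: 1132 minutes
Hours: 1132 ÷ 60 = 18 remainder 52


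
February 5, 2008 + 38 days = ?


March 14, 2008

Start: February 5, 2008
Add 38 days
February 5 → March 1: 29 - 5 + 1 = 25 days (38 - 25 = 13 left)
March 1 + 13 = March 14, 2008


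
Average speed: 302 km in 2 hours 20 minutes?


Distance: 302 km
Time: 2h 20m = 140 min = 140/60 = 7/3 hours
Speed = 302 ÷ (7/3) = 302 × 3 / 7 = 906/7 ≈ 129.4 km/h

129.4 km/h


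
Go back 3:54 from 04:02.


Start: 242 minutes from midnight
Subtract: 234 minutes
Remaining: 242 - 234 = 8
Hours: 0, Minutes: 8

00:08


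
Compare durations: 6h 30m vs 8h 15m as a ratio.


26:33 (0.79)

Duration 1: 390 minutes
Duration 2: 495 minutes
Ratio = 390:495
GCD = 15
Simplified = 26:33
As a decimal: 26/33 ≈ 0.79


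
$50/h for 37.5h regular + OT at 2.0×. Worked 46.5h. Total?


$2775.00

Regular: 37.5h × $50 = $1875.00
Overtime: 46.5 - 37.5 = 9.0h
OT pay: 9.0h × $50 × 2.0 = $900.00
Total = $1875.00 + $900.00 = $2775.00


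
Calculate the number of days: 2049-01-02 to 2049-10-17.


From January 2, 2049 to October 17, 2049
Rest of January 2049: 31 - 2 = 29
Full months: February 2049 28, March 31, April 30, May 31, June 30, July 31, August 31, September 30
Days into October 2049: 17
Total = 29 + 28 + 31 + 30 + 31 + 30 + 31 + 31 + 30 + 17 = 288 days

288 days


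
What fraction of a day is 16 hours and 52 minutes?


0.7028 (70.28%)

Total minutes: 16×60 + 52 = 1012
Day = 24×60 = 1440 minutes
Fraction = 1012/1440 ≈ 0.7028
As a percentage: 1012/1440 × 100 ≈ 70.28%


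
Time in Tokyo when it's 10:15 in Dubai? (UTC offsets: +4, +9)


15:15

Time difference = UTC+9 - UTC+4 = +5 hours
New hour = (10 + 5) mod 24
= 15 mod 24 = 15
Minutes unchanged → 15:15


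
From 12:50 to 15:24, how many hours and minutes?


End time in minutes: 15×60 + 24 = 924
Start time in minutes: 12×60 + 50 = 770
Difference = 924 - 770 = 154 minutes
= 2 hours 34 minutes

2h 34m


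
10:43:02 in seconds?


38582 seconds

Hours: 10 × 3600 = 36000
Minutes: 43 × 60 = 2580
Seconds: 2
Total = 36000 + 2580 + 2 = 38582


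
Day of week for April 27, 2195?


Monday

Zeller's congruence:
q=27, m=4, k=95, j=21
h = (27 + ⌊13×5/5⌋ + 95 + ⌊95/4⌋ + ⌊21/4⌋ - 2×21) mod 7
= (27 + 13 + 95 + 23 + 5 - 42) mod 7
= 121 mod 7 = 2
h=2 → Monday


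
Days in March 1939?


31 days

Month: March (month 3)
March has 31 days


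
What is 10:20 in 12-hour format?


Hour: 10
10 < 12 → AM

10:20 AM


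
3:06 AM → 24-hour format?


Input: 3:06 AM
AM hour stays: 3

03:06


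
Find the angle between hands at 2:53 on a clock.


Hour hand = 2×30 + 53×0.5 = 86.5°
Minute hand = 53×6 = 318°
Difference = |86.5 - 318| = 231.5°
Since > 180°: 360 - 231.5 = 128.5°

128.5°


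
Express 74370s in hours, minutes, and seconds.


20h 39m 30s

Hours: 74370 ÷ 3600 = 20 remainder 2370
Minutes: 2370 ÷ 60 = 39 remainder 30
Seconds: 30


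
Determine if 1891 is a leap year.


Rules: divisible by 4 AND (not by 100 OR by 400)
1891 ÷ 4 = 472 remainder 3 → not divisible by 4
Not divisible by 4 → not a leap year

No


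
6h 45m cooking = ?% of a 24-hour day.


Time: 405 minutes
Day: 1440 minutes
Percentage = (405/1440) × 100 ≈ 28.1%

28.1%


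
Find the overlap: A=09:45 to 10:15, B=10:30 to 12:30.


Meeting A: 585-615 (in minutes from midnight)
Meeting B: 630-750
Overlap start = max(585, 630) = 630
Overlap end = min(615, 750) = 615
Overlap = max(0, 615 - 630) = 0 min

0 minutes


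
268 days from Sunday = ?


Start: Sunday (index 6)
(6 + 268) mod 7
= 274 mod 7
= 1
Index 1 → Tuesday

Tuesday


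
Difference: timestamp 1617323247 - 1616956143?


Difference = 1617323247 - 1616956143 = 367104 seconds
In hours: 367104 / 3600 ≈ 102.0
In days: 367104 / 86400 ≈ 4.25

367104 seconds (102.0 hours / 4.25 days)


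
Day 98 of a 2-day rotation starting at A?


Shift B

Shifts: A, B
Start: A (index 0)
Day 98: (0 + 98 - 1) mod 2
= 97 mod 2
= 1
Index 1 → shift B


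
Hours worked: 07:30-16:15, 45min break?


8h 0m (480 minutes)

Total time = (16×60+15) - (7×60+30)
= 975 - 450 = 525 min
Minus break: 525 - 45 = 480 min
= 8h 0m


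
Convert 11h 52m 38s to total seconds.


Hours: 11 × 3600 = 39600
Minutes: 52 × 60 = 3120
Seconds: 38
Total = 39600 + 3120 + 38 = 42758

42758 seconds


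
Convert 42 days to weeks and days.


Weeks: 42 ÷ 7 = 6 remainder 0

6 weeks 0 days


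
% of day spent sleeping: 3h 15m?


13.5%

Time: 195 minutes
Day: 1440 minutes
Percentage = (195/1440) × 100 ≈ 13.5%


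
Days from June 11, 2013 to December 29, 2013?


From June 11, 2013 to December 29, 2013
Rest of June 2013: 30 - 11 = 19
Full months: July 31, August 31, September 30, October 31, November 30
Days into December 2013: 29
Total = 19 + 31 + 31 + 30 + 31 + 30 + 29 = 201 days

201 days


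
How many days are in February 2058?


Month: February (month 2)
February: 28 or 29 (leap year)
2058 leap year? No

28 days


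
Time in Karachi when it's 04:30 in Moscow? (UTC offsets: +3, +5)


Time difference = UTC+5 - UTC+3 = +2 hours
New hour = (4 + 2) mod 24
= 6 mod 24 = 6
Minutes unchanged → 06:30

06:30


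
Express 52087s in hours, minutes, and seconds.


Hours: 52087 ÷ 3600 = 14 remainder 1687
Minutes: 1687 ÷ 60 = 28 remainder 7
Seconds: 7

14h 28m 7s


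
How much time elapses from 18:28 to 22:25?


3h 57m

End time in minutes: 22×60 + 25 = 1345
Start time in minutes: 18×60 + 28 = 1108
Difference = 1345 - 1108 = 237 minutes
= 3 hours 57 minutes


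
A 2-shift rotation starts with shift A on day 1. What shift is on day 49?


Shift A

Shifts: A, B
Start: A (index 0)
Day 49: (0 + 49 - 1) mod 2
= 48 mod 2
= 0
Index 0 → shift A


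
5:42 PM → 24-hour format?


17:42

Input: 5:42 PM
PM: 5 + 12 = 17


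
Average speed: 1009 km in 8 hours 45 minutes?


Distance: 1009 km
Time: 8h 45m = 525 min = 525/60 = 35/4 hours
Speed = 1009 ÷ (35/4) = 1009 × 4 / 35 = 4036/35 ≈ 115.3 km/h

115.3 km/h


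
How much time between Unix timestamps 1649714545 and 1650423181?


708636 seconds (196.8 hours / 8.20 days)

Difference = 1650423181 - 1649714545 = 708636 seconds
In hours: 708636 / 3600 ≈ 196.8
In days: 708636 / 86400 ≈ 8.20


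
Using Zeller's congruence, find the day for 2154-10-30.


Wednesday

Zeller's congruence:
q=30, m=10, k=54, j=21
h = (30 + ⌊13×11/5⌋ + 54 + ⌊54/4⌋ + ⌊21/4⌋ - 2×21) mod 7
= (30 + 28 + 54 + 13 + 5 - 42) mod 7
= 88 mod 7 = 4
h=4 → Wednesday


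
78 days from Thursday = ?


Start: Thursday (index 3)
(3 + 78) mod 7
= 81 mod 7
= 4
Index 4 → Friday

Friday


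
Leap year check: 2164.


Rules: divisible by 4 AND (not by 100 OR by 400)
2164 ÷ 4 = 541 exactly → divisible by 4
2164 ÷ 100 = 21 remainder 64 → not divisible by 100
Divisible by 4 but not by 100 → leap year

Yes


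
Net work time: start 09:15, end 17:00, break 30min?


7h 15m (435 minutes)

Total time = (17×60+0) - (9×60+15)
= 1020 - 555 = 465 min
Minus break: 465 - 30 = 435 min
= 7h 15m


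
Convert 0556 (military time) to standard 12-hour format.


Hour: 5
5 < 12 → AM

5:56 AM


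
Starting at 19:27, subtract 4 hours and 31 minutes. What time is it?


Start: 1167 minutes from midnight
Subtract: 271 minutes
Remaining: 1167 - 271 = 896
Hours: 14, Minutes: 56

14:56


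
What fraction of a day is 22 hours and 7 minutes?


Total minutes: 22×60 + 7 = 1327
Day = 24×60 = 1440 minutes
Fraction = 1327/1440 ≈ 0.9215
As a percentage: 1327/1440 × 100 ≈ 92.15%

0.9215 (92.15%)


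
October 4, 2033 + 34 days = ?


Start: October 4, 2033
Add 34 days
October 4 → November 1: 31 - 4 + 1 = 28 days (34 - 28 = 6 left)
November 1 + 6 = November 7, 2033

November 7, 2033


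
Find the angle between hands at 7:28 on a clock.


56.0°

Hour hand = 7×30 + 28×0.5 = 224.0°
Minute hand = 28×6 = 168°
Difference = |224.0 - 168| = 56.0°


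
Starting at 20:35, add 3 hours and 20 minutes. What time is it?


23:55

Start: 1235 minutes from midnight
Add: 200 minutes
Total: 1435 minutes
Hours: 1435 ÷ 60 = 23 remainder 55


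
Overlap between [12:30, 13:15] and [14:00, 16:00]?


0 minutes

Meeting A: 750-795 (in minutes from midnight)
Meeting B: 840-960
Overlap start = max(750, 840) = 840
Overlap end = min(795, 960) = 795
Overlap = max(0, 795 - 840) = 0 min


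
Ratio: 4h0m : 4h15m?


Duration 1: 240 minutes
Duration 2: 255 minutes
Ratio = 240:255
GCD = 15
Simplified = 16:17
As a decimal: 16/17 ≈ 0.94

16:17 (0.94)


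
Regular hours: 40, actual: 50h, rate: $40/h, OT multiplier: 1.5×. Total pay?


Regular: 40h × $40 = $1600.00
Overtime: 50 - 40 = 10h
OT pay: 10h × $40 × 1.5 = $600.00
Total = $1600.00 + $600.00 = $2200.00

$2200.00


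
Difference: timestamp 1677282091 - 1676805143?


476948 seconds (132.5 hours / 5.52 days)

Difference = 1677282091 - 1676805143 = 476948 seconds
In hours: 476948 / 3600 ≈ 132.5
In days: 476948 / 86400 ≈ 5.52


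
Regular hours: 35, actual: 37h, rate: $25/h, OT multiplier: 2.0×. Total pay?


$975.00

Regular: 35h × $25 = $875.00
Overtime: 37 - 35 = 2h
OT pay: 2h × $25 × 2.0 = $100.00
Total = $875.00 + $100.00 = $975.00


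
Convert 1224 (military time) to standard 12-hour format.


12:24 PM

Hour: 12
12 → 12 PM (noon)


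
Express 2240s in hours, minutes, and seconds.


Hours: 2240 ÷ 3600 = 0 remainder 2240
Minutes: 2240 ÷ 60 = 37 remainder 20
Seconds: 20

0h 37m 20s


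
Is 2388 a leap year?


Rules: divisible by 4 AND (not by 100 OR by 400)
2388 ÷ 4 = 597 exactly → divisible by 4
2388 ÷ 100 = 23 remainder 88 → not divisible by 100
Divisible by 4 but not by 100 → leap year

Yes


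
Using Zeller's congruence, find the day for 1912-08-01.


Zeller's congruence:
q=1, m=8, k=12, j=19
h = (1 + ⌊13×9/5⌋ + 12 + ⌊12/4⌋ + ⌊19/4⌋ - 2×19) mod 7
= (1 + 23 + 12 + 3 + 4 - 38) mod 7
= 5 mod 7 = 5
h=5 → Thursday

Thursday


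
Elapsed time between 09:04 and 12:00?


End time in minutes: 12×60 + 0 = 720
Start time in minutes: 9×60 + 4 = 544
Difference = 720 - 544 = 176 minutes
= 2 hours 56 minutes

2h 56m


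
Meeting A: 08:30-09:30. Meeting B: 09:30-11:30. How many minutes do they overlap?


Meeting A: 510-570 (in minutes from midnight)
Meeting B: 570-690
Overlap start = max(510, 570) = 570
Overlap end = min(570, 690) = 570
Overlap = max(0, 570 - 570) = 0 min

0 minutes


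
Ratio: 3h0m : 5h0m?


Duration 1: 180 minutes
Duration 2: 300 minutes
Ratio = 180:300
GCD = 60
Simplified = 3:5
As a decimal: 3/5 = 0.60

3:5 (0.60)


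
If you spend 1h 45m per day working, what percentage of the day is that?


7.3%

Time: 105 minutes
Day: 1440 minutes
Percentage = (105/1440) × 100 ≈ 7.3%


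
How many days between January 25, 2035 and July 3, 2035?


From January 25, 2035 to July 3, 2035
Rest of January 2035: 31 - 25 = 6
Full months: February 2035 28, March 31, April 30, May 31, June 30
Days into July 2035: 3
Total = 6 + 28 + 31 + 30 + 31 + 30 + 3 = 159 days

159 days


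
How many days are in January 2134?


Month: January (month 1)
January has 31 days

31 days


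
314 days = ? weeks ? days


44 weeks 6 days

Weeks: 314 ÷ 7 = 44 remainder 6


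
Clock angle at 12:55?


57.5°

Hour hand (12 ≡ 0 on the dial): 0×30 + 55×0.5 = 27.5°
Minute hand = 55×6 = 330°
Difference = |27.5 - 330| = 302.5°
Since > 180°: 360 - 302.5 = 57.5°


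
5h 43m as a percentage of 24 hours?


0.2382 (23.82%)

Total minutes: 5×60 + 43 = 343
Day = 24×60 = 1440 minutes
Fraction = 343/1440 ≈ 0.2382
As a percentage: 343/1440 × 100 ≈ 23.82%


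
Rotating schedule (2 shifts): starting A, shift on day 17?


Shift A

Shifts: A, B
Start: A (index 0)
Day 17: (0 + 17 - 1) mod 2
= 16 mod 2
= 0
Index 0 → shift A


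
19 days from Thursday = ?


Tuesday

Start: Thursday (index 3)
(3 + 19) mod 7
= 22 mod 7
= 1
Index 1 → Tuesday


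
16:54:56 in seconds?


60896 seconds

Hours: 16 × 3600 = 57600
Minutes: 54 × 60 = 3240
Seconds: 56
Total = 57600 + 3240 + 56 = 60896


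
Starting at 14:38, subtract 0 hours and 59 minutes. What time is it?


13:39

Start: 878 minutes from midnight
Subtract: 59 minutes
Remaining: 878 - 59 = 819
Hours: 13, Minutes: 39


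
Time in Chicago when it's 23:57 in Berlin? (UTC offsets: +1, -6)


16:57

Time difference = UTC-6 - UTC+1 = -7 hours
New hour = (23 -7) mod 24
= 16 mod 24 = 16
Minutes unchanged → 16:57


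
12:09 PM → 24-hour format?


Input: 12:09 PM
12 PM → 12 (noon)

12:09


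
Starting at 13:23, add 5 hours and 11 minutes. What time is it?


18:34

Start: 803 minutes from midnight
Add: 311 minutes
Total: 1114 minutes
Hours: 1114 ÷ 60 = 18 remainder 34


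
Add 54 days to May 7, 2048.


June 30, 2048

Start: May 7, 2048
Add 54 days
May 7 → June 1: 31 - 7 + 1 = 25 days (54 - 25 = 29 left)
June 1 + 29 = June 30, 2048


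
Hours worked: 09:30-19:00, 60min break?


8h 30m (510 minutes)

Total time = (19×60+0) - (9×60+30)
= 1140 - 570 = 570 min
Minus break: 570 - 60 = 510 min
= 8h 30m


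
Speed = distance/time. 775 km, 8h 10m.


Distance: 775 km
Time: 8h 10m = 490 min = 490/60 = 49/6 hours
Speed = 775 ÷ (49/6) = 775 × 6 / 49 = 4650/49 ≈ 94.9 km/h

94.9 km/h


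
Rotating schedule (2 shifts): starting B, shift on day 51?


Shifts: A, B
Start: B (index 1)
Day 51: (1 + 51 - 1) mod 2
= 51 mod 2
= 1
Index 1 → shift B

Shift B


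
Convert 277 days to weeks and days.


Weeks: 277 ÷ 7 = 39 remainder 4

39 weeks 4 days


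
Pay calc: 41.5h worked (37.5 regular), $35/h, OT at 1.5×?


Regular: 37.5h × $35 = $1312.50
Overtime: 41.5 - 37.5 = 4.0h
OT pay: 4.0h × $35 × 1.5 = $210.00
Total = $1312.50 + $210.00 = $1522.50

$1522.50


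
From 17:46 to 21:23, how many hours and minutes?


End time in minutes: 21×60 + 23 = 1283
Start time in minutes: 17×60 + 46 = 1066
Difference = 1283 - 1066 = 217 minutes
= 3 hours 37 minutes

3h 37m


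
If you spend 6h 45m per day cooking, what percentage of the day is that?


Time: 405 minutes
Day: 1440 minutes
Percentage = (405/1440) × 100 ≈ 28.1%

28.1%


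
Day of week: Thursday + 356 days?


Wednesday

Start: Thursday (index 3)
(3 + 356) mod 7
= 359 mod 7
= 2
Index 2 → Wednesday


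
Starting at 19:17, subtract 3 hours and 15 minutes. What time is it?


Start: 1157 minutes from midnight
Subtract: 195 minutes
Remaining: 1157 - 195 = 962
Hours: 16, Minutes: 2

16:02


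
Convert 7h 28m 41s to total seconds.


26921 seconds

Hours: 7 × 3600 = 25200
Minutes: 28 × 60 = 1680
Seconds: 41
Total = 25200 + 1680 + 41 = 26921


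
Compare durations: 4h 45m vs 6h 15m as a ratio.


Duration 1: 285 minutes
Duration 2: 375 minutes
Ratio = 285:375
GCD = 15
Simplified = 19:25
As a decimal: 19/25 = 0.76

19:25 (0.76)


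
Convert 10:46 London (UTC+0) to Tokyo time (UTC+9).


19:46

Time difference = UTC+9 - UTC+0 = +9 hours
New hour = (10 + 9) mod 24
= 19 mod 24 = 19
Minutes unchanged → 19:46


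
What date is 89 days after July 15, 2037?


Start: July 15, 2037
Add 89 days
July 15 → August 1: 31 - 15 + 1 = 17 days (89 - 17 = 72 left)
August 1 → September 1: 31 - 1 + 1 = 31 days (72 - 31 = 41 left)
September 1 → October 1: 30 - 1 + 1 = 30 days (41 - 30 = 11 left)
October 1 + 11 = October 12, 2037

October 12, 2037
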